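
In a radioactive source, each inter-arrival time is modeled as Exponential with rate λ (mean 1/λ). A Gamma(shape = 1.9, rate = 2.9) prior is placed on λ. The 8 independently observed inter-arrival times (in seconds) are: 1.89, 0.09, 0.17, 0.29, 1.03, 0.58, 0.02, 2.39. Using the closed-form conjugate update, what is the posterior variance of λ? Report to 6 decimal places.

With a Gamma(shape α, rate β) prior on the exponential rate λ, the posterior after n observations with total T = Σxᵢ is Gamma(α+n, β+T).
Sum of observations T = 6.46 seconds; n = 8.
Posterior: Gamma(1.9+8, 2.9+6.46) = Gamma(9.9, 9.36).
Var = α/β² = 0.113001.

0.113001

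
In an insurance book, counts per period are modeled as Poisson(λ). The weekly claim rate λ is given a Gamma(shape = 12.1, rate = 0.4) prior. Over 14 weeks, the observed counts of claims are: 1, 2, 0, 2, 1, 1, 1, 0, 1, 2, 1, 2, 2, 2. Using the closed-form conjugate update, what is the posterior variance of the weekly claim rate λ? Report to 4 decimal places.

With a Gamma(shape α, rate β) prior, the Poisson likelihood is conjugate: the posterior is Gamma(α + ΣXᵢ, β + n).
Sum of counts S = 18 over n = 14 weeks.
Posterior: Gamma(α+S, β+n) = Gamma(12.1+18, 0.4+14) = Gamma(30.1, 14.4).
Var = α/β² = 30.1/14.4² = 0.1452.

0.1452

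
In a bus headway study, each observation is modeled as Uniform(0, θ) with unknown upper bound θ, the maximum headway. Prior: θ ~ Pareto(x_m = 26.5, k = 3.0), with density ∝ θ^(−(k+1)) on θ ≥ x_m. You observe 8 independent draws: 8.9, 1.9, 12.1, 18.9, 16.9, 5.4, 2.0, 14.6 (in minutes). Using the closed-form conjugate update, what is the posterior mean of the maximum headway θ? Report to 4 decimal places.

A Pareto(scale x_m, shape k) prior on the upper bound θ of Uniform(0, θ) is conjugate: posterior is Pareto(max(x_m, max xᵢ), k + n).
Sample maximum = 18.9; prior scale x_m = 26.5 → posterior scale = max = 26.5.
Posterior shape = 3.0 + 8 = 11.0.
E[θ|data] = k·x_m/(k−1) = 11.0·26.5/10.0 = 29.1500.

29.1500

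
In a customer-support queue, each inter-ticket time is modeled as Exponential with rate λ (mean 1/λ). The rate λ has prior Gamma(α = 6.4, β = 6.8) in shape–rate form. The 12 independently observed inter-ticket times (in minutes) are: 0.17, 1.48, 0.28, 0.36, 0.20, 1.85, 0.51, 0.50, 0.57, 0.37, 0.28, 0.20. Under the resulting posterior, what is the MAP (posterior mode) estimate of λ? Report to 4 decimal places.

With a Gamma(shape α, rate β) prior on the exponential rate λ, the posterior after n observations with total T = Σxᵢ is Gamma(α+n, β+T).
Sum of observations T = 6.77 minutes; n = 12.
Posterior: Gamma(6.4+12, 6.8+6.77) = Gamma(18.4, 13.57).
Mode = (α−1)/β = 1.2822.

1.2822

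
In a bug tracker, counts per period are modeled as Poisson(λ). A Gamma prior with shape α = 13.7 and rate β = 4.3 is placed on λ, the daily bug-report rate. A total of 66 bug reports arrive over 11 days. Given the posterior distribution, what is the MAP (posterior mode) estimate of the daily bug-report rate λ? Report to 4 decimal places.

5.1438

With a Gamma(shape α, rate β) prior, the Poisson likelihood is conjugate: the posterior is Gamma(α + ΣXᵢ, β + n).
Posterior: Gamma(α+S, β+n) = Gamma(13.7+66, 4.3+11) = Gamma(79.7, 15.3).
Mode of Gamma(α,β) for α≥1 is (α−1)/β = 78.7/15.3 = 5.1438.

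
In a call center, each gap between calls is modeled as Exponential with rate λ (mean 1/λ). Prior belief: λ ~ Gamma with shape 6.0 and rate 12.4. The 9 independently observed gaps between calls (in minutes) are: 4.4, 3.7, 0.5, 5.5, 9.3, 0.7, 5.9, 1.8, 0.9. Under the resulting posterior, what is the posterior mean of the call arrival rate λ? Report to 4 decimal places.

0.3326

With a Gamma(shape α, rate β) prior on the exponential rate λ, the posterior after n observations with total T = Σxᵢ is Gamma(α+n, β+T).
Sum of observations T = 32.7 minutes; n = 9.
Posterior: Gamma(6.0+9, 12.4+32.7) = Gamma(15.0, 45.1).
Posterior mean of λ = α/β = 15.0/45.1 = 0.3326.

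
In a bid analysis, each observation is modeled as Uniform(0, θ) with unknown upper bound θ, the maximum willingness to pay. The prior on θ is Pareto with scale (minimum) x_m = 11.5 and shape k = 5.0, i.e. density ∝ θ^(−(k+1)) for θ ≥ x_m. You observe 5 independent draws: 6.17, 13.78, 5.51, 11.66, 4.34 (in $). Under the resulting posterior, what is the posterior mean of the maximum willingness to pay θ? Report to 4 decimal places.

15.3111

A Pareto(scale x_m, shape k) prior on the upper bound θ of Uniform(0, θ) is conjugate: posterior is Pareto(max(x_m, max xᵢ), k + n).
Sample maximum = 13.78; prior scale x_m = 11.5 → posterior scale = max = 13.78.
Posterior shape = 5.0 + 5 = 10.0.
E[θ|data] = k·x_m/(k−1) = 10.0·13.78/9.0 = 15.3111.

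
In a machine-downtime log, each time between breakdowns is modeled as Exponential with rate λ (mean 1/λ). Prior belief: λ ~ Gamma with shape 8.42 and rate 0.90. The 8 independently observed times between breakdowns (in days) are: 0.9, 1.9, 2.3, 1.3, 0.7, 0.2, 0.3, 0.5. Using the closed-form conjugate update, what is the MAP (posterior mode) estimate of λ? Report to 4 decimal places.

1.7133

With a Gamma(shape α, rate β) prior on the exponential rate λ, the posterior after n observations with total T = Σxᵢ is Gamma(α+n, β+T).
Sum of observations T = 8.1 days; n = 8.
Posterior: Gamma(8.42+8, 0.90+8.1) = Gamma(16.42, 9.00).
Mode = (α−1)/β = 1.7133.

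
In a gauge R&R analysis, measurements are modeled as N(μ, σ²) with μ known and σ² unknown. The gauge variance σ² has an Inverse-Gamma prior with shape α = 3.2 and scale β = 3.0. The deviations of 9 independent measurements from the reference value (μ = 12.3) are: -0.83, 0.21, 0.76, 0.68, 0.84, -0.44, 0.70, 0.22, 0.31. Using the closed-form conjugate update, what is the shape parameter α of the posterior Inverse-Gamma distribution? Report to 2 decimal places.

7.70

With known mean μ and an Inverse-Gamma(α, β) prior on σ², the Normal likelihood is conjugate: posterior is Inv-Gamma(α + n/2, β + Σ(xᵢ−μ)²/2).
Σ(xᵢ−μ)² = (-0.83)² + (0.21)² + (0.76)² + (0.68)² + (0.84)² + (-0.44)² + (0.70)² + (0.22)² + (0.31)² = 3.3067.
Posterior: Inv-Gamma(3.2 + 9/2, 3.0 + 3.3067/2) = Inv-Gamma(7.70, 4.65335).
Posterior α = 7.70.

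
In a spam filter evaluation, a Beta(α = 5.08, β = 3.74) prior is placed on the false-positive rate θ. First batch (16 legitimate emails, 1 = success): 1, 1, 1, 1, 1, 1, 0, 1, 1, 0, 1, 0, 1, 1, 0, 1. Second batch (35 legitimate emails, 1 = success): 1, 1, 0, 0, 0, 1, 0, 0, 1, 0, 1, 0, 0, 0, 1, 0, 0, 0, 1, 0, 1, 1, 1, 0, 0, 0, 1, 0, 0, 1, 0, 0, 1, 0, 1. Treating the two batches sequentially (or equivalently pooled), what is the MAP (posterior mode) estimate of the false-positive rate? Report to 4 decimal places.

The Beta prior is conjugate to a Binomial/Bernoulli likelihood; the update adds successes to α and failures to β.
After batch 1: Beta(5.08+12, 3.74+4) = Beta(17.08, 7.74).
After batch 2: Beta(17.08+14, 7.74+21) = Beta(31.08, 28.74).
Mode of Beta(a,b) for a,b>1 is (a−1)/(a+b−2) = 30.08/57.82 = 0.5202.

0.5202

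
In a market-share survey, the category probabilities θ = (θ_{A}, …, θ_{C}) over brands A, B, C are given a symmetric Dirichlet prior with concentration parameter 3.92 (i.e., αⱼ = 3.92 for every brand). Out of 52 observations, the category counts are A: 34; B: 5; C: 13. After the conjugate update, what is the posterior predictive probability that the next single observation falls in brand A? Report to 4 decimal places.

0.5947

The Dirichlet prior is conjugate to the Multinomial likelihood: each posterior αⱼ = prior αⱼ + observed count nⱼ.
Posterior concentration: (37.92, 8.92, 16.92), total = 63.76.
P(next = A | data) = α_{A}/Σα = 0.5947.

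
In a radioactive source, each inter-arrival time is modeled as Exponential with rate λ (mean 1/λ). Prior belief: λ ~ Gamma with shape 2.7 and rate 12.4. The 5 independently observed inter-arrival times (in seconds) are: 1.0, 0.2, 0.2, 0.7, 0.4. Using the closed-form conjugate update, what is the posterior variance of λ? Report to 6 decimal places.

With a Gamma(shape α, rate β) prior on the exponential rate λ, the posterior after n observations with total T = Σxᵢ is Gamma(α+n, β+T).
Sum of observations T = 2.5 seconds; n = 5.
Posterior: Gamma(2.7+5, 12.4+2.5) = Gamma(7.7, 14.9).
Var = α/β² = 0.034683.

0.034683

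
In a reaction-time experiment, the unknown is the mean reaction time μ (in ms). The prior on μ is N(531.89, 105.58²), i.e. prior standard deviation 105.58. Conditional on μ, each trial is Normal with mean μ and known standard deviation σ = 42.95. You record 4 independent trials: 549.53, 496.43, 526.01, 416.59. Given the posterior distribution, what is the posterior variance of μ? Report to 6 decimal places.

For Normal data with known variance σ², a Normal(μ₀, σ₀²) prior on μ is conjugate. Posterior precision = 1/σ₀² + n/σ²; posterior mean is the precision-weighted average of μ₀ and x̄.
σ₀² = 105.58² = 11147.1364, σ² = 42.95² = 1844.7025; σ² + n·σ₀² = 1844.7025 + 4·11147.1364 = 46433.2481.
Posterior precision = 1/σ₀² + n/σ² = 1/11147.1364 + 4/1844.7025 = (σ² + n·σ₀²)/(σ₀²σ²) = 46433.2481/(11147.1364·1844.7025); posterior variance σₙ² = σ₀²σ²/(σ² + n·σ₀²) = 11147.1364·1844.7025/46433.2481 = 442.854016.

442.854016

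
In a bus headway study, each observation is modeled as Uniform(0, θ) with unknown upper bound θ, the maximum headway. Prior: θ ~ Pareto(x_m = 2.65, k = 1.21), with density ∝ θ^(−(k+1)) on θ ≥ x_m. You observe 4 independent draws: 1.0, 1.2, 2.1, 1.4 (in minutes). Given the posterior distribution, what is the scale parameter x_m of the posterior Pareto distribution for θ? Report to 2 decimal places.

A Pareto(scale x_m, shape k) prior on the upper bound θ of Uniform(0, θ) is conjugate: posterior is Pareto(max(x_m, max xᵢ), k + n).
Sample maximum = 2.1; prior scale x_m = 2.65 → posterior scale = max = 2.65.
Posterior shape = 1.21 + 4 = 5.21.
Posterior scale x_m = 2.65.

2.65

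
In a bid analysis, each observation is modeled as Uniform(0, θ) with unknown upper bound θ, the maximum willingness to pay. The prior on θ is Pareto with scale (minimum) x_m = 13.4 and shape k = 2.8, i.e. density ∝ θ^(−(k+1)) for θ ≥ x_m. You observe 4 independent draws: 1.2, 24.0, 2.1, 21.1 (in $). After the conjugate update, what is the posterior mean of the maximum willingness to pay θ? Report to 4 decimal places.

28.1379

A Pareto(scale x_m, shape k) prior on the upper bound θ of Uniform(0, θ) is conjugate: posterior is Pareto(max(x_m, max xᵢ), k + n).
Sample maximum = 24.0; prior scale x_m = 13.4 → posterior scale = max = 24.0.
Posterior shape = 2.8 + 4 = 6.8.
E[θ|data] = k·x_m/(k−1) = 6.8·24.0/5.8 = 28.1379.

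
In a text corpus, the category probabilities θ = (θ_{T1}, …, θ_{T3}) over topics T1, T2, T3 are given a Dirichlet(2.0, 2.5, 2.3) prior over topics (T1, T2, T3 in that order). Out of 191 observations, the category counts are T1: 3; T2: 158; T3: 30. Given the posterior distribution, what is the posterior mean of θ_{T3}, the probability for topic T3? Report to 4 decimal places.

0.1633

The Dirichlet prior is conjugate to the Multinomial likelihood: each posterior αⱼ = prior αⱼ + observed count nⱼ.
Posterior concentration: (5.0, 160.5, 32.3), total = 197.8.
E[θ_{T3}|data] = α_{T3}/Σα = 32.3/197.8 = 0.1633.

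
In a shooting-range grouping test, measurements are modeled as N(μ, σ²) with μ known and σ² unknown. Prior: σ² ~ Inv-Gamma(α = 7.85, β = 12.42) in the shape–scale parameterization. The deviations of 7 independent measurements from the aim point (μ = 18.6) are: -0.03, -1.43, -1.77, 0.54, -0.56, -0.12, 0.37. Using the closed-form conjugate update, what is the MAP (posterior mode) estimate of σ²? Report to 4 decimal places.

With known mean μ and an Inverse-Gamma(α, β) prior on σ², the Normal likelihood is conjugate: posterior is Inv-Gamma(α + n/2, β + Σ(xᵢ−μ)²/2).
Σ(xᵢ−μ)² = (-0.03)² + (-1.43)² + (-1.77)² + (0.54)² + (-0.56)² + (-0.12)² + (0.37)² = 5.9352.
Posterior: Inv-Gamma(7.85 + 7/2, 12.42 + 5.9352/2) = Inv-Gamma(11.35, 15.38760).
Mode = β/(α+1) = 15.38760/12.35 = 1.2460.

1.2460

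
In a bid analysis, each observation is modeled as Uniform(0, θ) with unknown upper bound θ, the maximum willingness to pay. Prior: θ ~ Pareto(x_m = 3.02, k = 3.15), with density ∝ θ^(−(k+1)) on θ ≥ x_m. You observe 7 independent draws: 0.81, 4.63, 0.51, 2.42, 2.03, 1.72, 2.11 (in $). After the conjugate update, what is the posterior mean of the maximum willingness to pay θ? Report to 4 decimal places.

5.1360

A Pareto(scale x_m, shape k) prior on the upper bound θ of Uniform(0, θ) is conjugate: posterior is Pareto(max(x_m, max xᵢ), k + n).
Sample maximum = 4.63; prior scale x_m = 3.02 → posterior scale = max = 4.63.
Posterior shape = 3.15 + 7 = 10.15.
E[θ|data] = k·x_m/(k−1) = 10.15·4.63/9.15 = 5.1360.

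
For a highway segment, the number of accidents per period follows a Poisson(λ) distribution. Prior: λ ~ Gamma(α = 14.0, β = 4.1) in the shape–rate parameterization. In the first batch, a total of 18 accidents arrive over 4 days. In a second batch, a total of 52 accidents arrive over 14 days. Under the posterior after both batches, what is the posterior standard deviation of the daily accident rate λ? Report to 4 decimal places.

0.4147

With a Gamma(shape α, rate β) prior, the Poisson likelihood is conjugate: the posterior is Gamma(α + ΣXᵢ, β + n).
After batch 1: Gamma(α+S, β+n) = Gamma(14.0+18, 4.1+4) = Gamma(32.0, 8.1).
After batch 2: Gamma(α+S, β+n) = Gamma(32.0+52, 8.1+14) = Gamma(84.0, 22.1).
SD = √α/β = √84.0/22.1 = 0.4147.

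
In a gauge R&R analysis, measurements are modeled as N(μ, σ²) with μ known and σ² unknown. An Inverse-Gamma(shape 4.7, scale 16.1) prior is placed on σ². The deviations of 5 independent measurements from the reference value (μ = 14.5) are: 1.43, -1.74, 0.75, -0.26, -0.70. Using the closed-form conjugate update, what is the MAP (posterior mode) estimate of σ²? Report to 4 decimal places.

2.3410

With known mean μ and an Inverse-Gamma(α, β) prior on σ², the Normal likelihood is conjugate: posterior is Inv-Gamma(α + n/2, β + Σ(xᵢ−μ)²/2).
Σ(xᵢ−μ)² = (1.43)² + (-1.74)² + (0.75)² + (-0.26)² + (-0.70)² = 6.1926.
Posterior: Inv-Gamma(4.7 + 5/2, 16.1 + 6.1926/2) = Inv-Gamma(7.20, 19.19630).
Mode = β/(α+1) = 19.19630/8.20 = 2.3410.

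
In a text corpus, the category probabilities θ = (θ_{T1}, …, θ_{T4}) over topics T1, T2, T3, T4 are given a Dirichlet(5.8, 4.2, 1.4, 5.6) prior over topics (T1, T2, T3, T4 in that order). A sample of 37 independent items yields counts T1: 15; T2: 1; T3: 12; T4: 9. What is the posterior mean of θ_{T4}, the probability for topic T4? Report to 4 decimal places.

The Dirichlet prior is conjugate to the Multinomial likelihood: each posterior αⱼ = prior αⱼ + observed count nⱼ.
Posterior concentration: (20.8, 5.2, 13.4, 14.6), total = 54.0.
E[θ_{T4}|data] = α_{T4}/Σα = 14.6/54.0 = 0.2704.

0.2704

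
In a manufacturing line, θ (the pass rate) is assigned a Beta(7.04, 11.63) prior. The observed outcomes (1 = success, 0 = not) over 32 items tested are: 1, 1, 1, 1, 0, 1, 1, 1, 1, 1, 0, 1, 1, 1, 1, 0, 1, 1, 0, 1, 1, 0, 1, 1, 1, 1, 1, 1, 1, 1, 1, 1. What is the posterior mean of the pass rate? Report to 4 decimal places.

0.6718

The Beta prior is conjugate to a Binomial/Bernoulli likelihood; the update adds successes to α and failures to β.
Posterior: Beta(α+k, β+n−k) = Beta(7.04+27, 11.63+5) = Beta(34.04, 16.63).
Posterior mean = α/(α+β) = 34.04/50.67 = 0.6718.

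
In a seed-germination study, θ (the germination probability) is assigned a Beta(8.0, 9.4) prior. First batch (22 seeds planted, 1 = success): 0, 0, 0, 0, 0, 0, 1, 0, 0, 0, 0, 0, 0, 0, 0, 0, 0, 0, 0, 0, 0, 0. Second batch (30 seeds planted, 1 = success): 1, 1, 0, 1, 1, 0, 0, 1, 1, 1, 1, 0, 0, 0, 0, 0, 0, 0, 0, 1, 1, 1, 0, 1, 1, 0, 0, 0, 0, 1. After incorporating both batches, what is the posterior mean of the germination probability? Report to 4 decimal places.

0.3314

The Beta prior is conjugate to a Binomial/Bernoulli likelihood; the update adds successes to α and failures to β.
After batch 1: Beta(8.0+1, 9.4+21) = Beta(9.0, 30.4).
After batch 2: Beta(9.0+14, 30.4+16) = Beta(23.0, 46.4).
Posterior mean = α/(α+β) = 23.0/69.4 = 0.3314.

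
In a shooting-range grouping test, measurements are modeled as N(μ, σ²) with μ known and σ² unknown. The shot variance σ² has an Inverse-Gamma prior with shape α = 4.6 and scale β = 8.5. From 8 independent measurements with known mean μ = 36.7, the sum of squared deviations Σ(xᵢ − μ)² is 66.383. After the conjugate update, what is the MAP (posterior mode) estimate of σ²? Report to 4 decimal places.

4.3429

With known mean μ and an Inverse-Gamma(α, β) prior on σ², the Normal likelihood is conjugate: posterior is Inv-Gamma(α + n/2, β + Σ(xᵢ−μ)²/2).
Posterior: Inv-Gamma(4.6 + 8/2, 8.5 + 66.383/2) = Inv-Gamma(8.60, 41.6915).
Mode = β/(α+1) = 41.6915/9.60 = 4.3429.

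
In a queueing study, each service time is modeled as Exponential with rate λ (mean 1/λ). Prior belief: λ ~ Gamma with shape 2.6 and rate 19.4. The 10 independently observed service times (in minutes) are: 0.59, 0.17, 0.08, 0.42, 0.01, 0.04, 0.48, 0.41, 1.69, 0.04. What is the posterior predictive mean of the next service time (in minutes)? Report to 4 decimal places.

2.0112

With a Gamma(shape α, rate β) prior on the exponential rate λ, the posterior after n observations with total T = Σxᵢ is Gamma(α+n, β+T).
Sum of observations T = 3.93 minutes; n = 10.
Posterior: Gamma(2.6+10, 19.4+3.93) = Gamma(12.6, 23.33).
The predictive distribution for the next observation is Lomax; its mean is β/(α−1) = 23.33/11.6 = 2.0112.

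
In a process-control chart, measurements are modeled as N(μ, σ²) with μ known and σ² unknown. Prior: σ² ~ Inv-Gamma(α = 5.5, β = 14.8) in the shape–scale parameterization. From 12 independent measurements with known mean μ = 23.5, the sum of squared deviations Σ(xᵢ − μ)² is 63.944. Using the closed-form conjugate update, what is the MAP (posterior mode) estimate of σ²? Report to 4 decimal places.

With known mean μ and an Inverse-Gamma(α, β) prior on σ², the Normal likelihood is conjugate: posterior is Inv-Gamma(α + n/2, β + Σ(xᵢ−μ)²/2).
Posterior: Inv-Gamma(5.5 + 12/2, 14.8 + 63.944/2) = Inv-Gamma(11.50, 46.7720).
Mode = β/(α+1) = 46.7720/12.50 = 3.7418.

3.7418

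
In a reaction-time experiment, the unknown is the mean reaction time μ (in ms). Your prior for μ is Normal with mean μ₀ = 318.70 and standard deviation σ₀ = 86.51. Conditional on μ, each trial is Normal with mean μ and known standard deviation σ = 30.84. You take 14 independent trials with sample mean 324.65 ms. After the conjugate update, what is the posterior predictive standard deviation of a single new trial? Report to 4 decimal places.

31.9129

For Normal data with known variance σ², a Normal(μ₀, σ₀²) prior on μ is conjugate. Posterior precision = 1/σ₀² + n/σ²; posterior mean is the precision-weighted average of μ₀ and x̄.
σ₀² = 86.51² = 7483.9801, σ² = 30.84² = 951.1056; σ² + n·σ₀² = 951.1056 + 14·7483.9801 = 105726.827.
Posterior precision = 1/σ₀² + n/σ² = 1/7483.9801 + 14/951.1056 = (σ² + n·σ₀²)/(σ₀²σ²) = 105726.827/(7483.9801·951.1056); posterior variance σₙ² = σ₀²σ²/(σ² + n·σ₀²) = 7483.9801·951.1056/105726.827 = 67.324969.
Predictive variance for one new observation = σₙ² + σ² = 7483.9801·951.1056/105726.827 + 951.1056 = σ²·(σ₀² + 105726.827)/105726.827 = 951.1056·113210.8071/105726.827 = 1018.430569; SD = √(951.1056·113210.8071/105726.827) = 31.9129.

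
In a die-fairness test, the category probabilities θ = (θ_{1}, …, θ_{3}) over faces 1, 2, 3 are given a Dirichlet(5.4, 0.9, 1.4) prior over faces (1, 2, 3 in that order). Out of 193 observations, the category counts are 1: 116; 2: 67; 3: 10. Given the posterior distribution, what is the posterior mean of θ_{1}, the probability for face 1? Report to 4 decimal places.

0.6049

The Dirichlet prior is conjugate to the Multinomial likelihood: each posterior αⱼ = prior αⱼ + observed count nⱼ.
Posterior concentration: (121.4, 67.9, 11.4), total = 200.7.
E[θ_{1}|data] = α_{1}/Σα = 121.4/200.7 = 0.6049.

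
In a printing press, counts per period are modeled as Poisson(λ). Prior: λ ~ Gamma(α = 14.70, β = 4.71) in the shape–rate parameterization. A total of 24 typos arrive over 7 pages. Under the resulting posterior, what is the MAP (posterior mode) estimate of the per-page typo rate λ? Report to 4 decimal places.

With a Gamma(shape α, rate β) prior, the Poisson likelihood is conjugate: the posterior is Gamma(α + ΣXᵢ, β + n).
Posterior: Gamma(α+S, β+n) = Gamma(14.70+24, 4.71+7) = Gamma(38.70, 11.71).
Mode of Gamma(α,β) for α≥1 is (α−1)/β = 37.70/11.71 = 3.2195.

3.2195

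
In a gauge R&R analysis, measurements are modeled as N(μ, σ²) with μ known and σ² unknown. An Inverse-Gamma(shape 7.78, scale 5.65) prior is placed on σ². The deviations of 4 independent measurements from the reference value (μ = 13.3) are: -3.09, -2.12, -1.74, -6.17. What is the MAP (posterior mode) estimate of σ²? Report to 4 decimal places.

With known mean μ and an Inverse-Gamma(α, β) prior on σ², the Normal likelihood is conjugate: posterior is Inv-Gamma(α + n/2, β + Σ(xᵢ−μ)²/2).
Σ(xᵢ−μ)² = (-3.09)² + (-2.12)² + (-1.74)² + (-6.17)² = 55.1390.
Posterior: Inv-Gamma(7.78 + 4/2, 5.65 + 55.1390/2) = Inv-Gamma(9.78, 33.21950).
Mode = β/(α+1) = 33.21950/10.78 = 3.0816.

3.0816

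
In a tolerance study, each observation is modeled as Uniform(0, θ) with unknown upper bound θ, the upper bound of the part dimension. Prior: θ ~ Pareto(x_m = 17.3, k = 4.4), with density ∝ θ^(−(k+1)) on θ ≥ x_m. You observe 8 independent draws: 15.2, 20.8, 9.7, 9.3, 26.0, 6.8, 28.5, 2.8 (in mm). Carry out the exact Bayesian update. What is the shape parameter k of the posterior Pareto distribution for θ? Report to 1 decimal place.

A Pareto(scale x_m, shape k) prior on the upper bound θ of Uniform(0, θ) is conjugate: posterior is Pareto(max(x_m, max xᵢ), k + n).
Sample maximum = 28.5; prior scale x_m = 17.3 → posterior scale = max = 28.5.
Posterior shape = 4.4 + 8 = 12.4.
Posterior shape k = 12.4.

12.4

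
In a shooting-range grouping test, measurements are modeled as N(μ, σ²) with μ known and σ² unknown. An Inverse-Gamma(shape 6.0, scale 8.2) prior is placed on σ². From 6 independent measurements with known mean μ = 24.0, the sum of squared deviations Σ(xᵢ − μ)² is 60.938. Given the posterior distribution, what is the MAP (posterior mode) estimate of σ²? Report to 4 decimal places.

3.8669

With known mean μ and an Inverse-Gamma(α, β) prior on σ², the Normal likelihood is conjugate: posterior is Inv-Gamma(α + n/2, β + Σ(xᵢ−μ)²/2).
Posterior: Inv-Gamma(6.0 + 6/2, 8.2 + 60.938/2) = Inv-Gamma(9.00, 38.6690).
Mode = β/(α+1) = 38.6690/10.00 = 3.8669.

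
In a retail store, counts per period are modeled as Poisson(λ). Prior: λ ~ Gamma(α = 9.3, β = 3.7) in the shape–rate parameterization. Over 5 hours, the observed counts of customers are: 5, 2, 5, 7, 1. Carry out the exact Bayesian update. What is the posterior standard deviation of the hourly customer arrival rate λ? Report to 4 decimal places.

0.6222

With a Gamma(shape α, rate β) prior, the Poisson likelihood is conjugate: the posterior is Gamma(α + ΣXᵢ, β + n).
Sum of counts S = 20 over n = 5 hours.
Posterior: Gamma(α+S, β+n) = Gamma(9.3+20, 3.7+5) = Gamma(29.3, 8.7).
SD = √α/β = √29.3/8.7 = 0.6222.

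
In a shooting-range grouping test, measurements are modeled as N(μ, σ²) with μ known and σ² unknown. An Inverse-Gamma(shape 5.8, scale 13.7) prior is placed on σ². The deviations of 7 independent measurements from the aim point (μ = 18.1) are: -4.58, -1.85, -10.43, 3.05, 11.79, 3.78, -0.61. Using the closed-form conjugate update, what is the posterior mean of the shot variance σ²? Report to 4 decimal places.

With known mean μ and an Inverse-Gamma(α, β) prior on σ², the Normal likelihood is conjugate: posterior is Inv-Gamma(α + n/2, β + Σ(xᵢ−μ)²/2).
Σ(xᵢ−μ)² = (-4.58)² + (-1.85)² + (-10.43)² + (3.05)² + (11.79)² + (3.78)² + (-0.61)² = 296.1509.
Posterior: Inv-Gamma(5.8 + 7/2, 13.7 + 296.1509/2) = Inv-Gamma(9.30, 161.77545).
E[σ²|data] = β/(α−1) = 161.77545/8.30 = 19.4910.

19.4910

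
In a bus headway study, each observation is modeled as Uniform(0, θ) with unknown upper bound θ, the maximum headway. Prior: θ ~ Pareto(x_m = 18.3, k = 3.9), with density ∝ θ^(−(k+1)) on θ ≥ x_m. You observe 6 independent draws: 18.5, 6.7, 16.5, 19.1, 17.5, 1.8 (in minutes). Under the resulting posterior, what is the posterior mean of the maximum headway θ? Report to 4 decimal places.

21.2461

A Pareto(scale x_m, shape k) prior on the upper bound θ of Uniform(0, θ) is conjugate: posterior is Pareto(max(x_m, max xᵢ), k + n).
Sample maximum = 19.1; prior scale x_m = 18.3 → posterior scale = max = 19.1.
Posterior shape = 3.9 + 6 = 9.9.
E[θ|data] = k·x_m/(k−1) = 9.9·19.1/8.9 = 21.2461.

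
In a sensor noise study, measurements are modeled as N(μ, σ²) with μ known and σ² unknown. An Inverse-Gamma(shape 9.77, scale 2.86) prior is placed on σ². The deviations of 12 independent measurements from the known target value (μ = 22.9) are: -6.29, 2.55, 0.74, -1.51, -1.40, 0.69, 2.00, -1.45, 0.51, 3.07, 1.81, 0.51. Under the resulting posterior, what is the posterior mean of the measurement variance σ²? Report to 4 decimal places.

2.5854

With known mean μ and an Inverse-Gamma(α, β) prior on σ², the Normal likelihood is conjugate: posterior is Inv-Gamma(α + n/2, β + Σ(xᵢ−μ)²/2).
Σ(xᵢ−μ)² = (-6.29)² + (2.55)² + (0.74)² + (-1.51)² + (-1.40)² + (0.69)² + (2.00)² + (-1.45)² + (0.51)² + (3.07)² + (1.81)² + (0.51)² = 70.6541.
Posterior: Inv-Gamma(9.77 + 12/2, 2.86 + 70.6541/2) = Inv-Gamma(15.77, 38.18705).
E[σ²|data] = β/(α−1) = 38.18705/14.77 = 2.5854.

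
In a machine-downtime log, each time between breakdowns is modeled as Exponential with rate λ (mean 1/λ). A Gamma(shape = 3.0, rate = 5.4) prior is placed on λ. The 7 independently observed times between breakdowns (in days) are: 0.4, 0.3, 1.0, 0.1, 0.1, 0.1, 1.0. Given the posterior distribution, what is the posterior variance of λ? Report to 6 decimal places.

0.141723

With a Gamma(shape α, rate β) prior on the exponential rate λ, the posterior after n observations with total T = Σxᵢ is Gamma(α+n, β+T).
Sum of observations T = 3.0 days; n = 7.
Posterior: Gamma(3.0+7, 5.4+3.0) = Gamma(10.0, 8.4).
Var = α/β² = 0.141723.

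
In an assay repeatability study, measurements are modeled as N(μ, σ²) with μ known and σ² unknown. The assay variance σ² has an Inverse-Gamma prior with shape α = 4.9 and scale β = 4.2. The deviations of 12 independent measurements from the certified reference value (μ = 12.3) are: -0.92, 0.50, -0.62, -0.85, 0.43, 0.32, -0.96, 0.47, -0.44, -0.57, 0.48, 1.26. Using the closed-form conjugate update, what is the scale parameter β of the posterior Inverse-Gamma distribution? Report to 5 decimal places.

7.18480

With known mean μ and an Inverse-Gamma(α, β) prior on σ², the Normal likelihood is conjugate: posterior is Inv-Gamma(α + n/2, β + Σ(xᵢ−μ)²/2).
Σ(xᵢ−μ)² = (-0.92)² + (0.50)² + (-0.62)² + (-0.85)² + (0.43)² + (0.32)² + (-0.96)² + (0.47)² + (-0.44)² + (-0.57)² + (0.48)² + (1.26)² = 5.9696.
Posterior: Inv-Gamma(4.9 + 12/2, 4.2 + 5.9696/2) = Inv-Gamma(10.90, 7.18480).
Posterior β = 7.18480.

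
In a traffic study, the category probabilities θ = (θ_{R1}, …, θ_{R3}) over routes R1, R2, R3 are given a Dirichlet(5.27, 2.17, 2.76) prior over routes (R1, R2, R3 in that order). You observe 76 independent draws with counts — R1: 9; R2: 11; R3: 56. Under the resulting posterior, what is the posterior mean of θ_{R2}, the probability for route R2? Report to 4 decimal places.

The Dirichlet prior is conjugate to the Multinomial likelihood: each posterior αⱼ = prior αⱼ + observed count nⱼ.
Posterior concentration: (14.27, 13.17, 58.76), total = 86.20.
E[θ_{R2}|data] = α_{R2}/Σα = 13.17/86.20 = 0.1528.

0.1528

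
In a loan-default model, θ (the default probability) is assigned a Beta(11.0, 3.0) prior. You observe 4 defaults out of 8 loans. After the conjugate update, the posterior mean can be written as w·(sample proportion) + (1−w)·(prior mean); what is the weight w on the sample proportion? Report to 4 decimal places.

The Beta prior is conjugate to a Binomial/Bernoulli likelihood; the update adds successes to α and failures to β.
Posterior mean = (α₀+k)/(α₀+β₀+n) = [n/(α₀+β₀+n)]·(k/n) + [(α₀+β₀)/(α₀+β₀+n)]·α₀/(α₀+β₀), so only n and the prior enter the weight.
The weight on the data is w = n/(α₀+β₀+n) = 8/(11.0+3.0+8) = 8/22.0 = 0.3636.

0.3636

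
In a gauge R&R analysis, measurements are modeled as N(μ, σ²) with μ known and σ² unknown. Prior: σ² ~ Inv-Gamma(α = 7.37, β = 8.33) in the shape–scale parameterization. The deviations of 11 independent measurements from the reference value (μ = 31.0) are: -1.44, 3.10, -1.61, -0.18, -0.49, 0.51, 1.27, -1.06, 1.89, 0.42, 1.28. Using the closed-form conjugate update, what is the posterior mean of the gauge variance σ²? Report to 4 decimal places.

With known mean μ and an Inverse-Gamma(α, β) prior on σ², the Normal likelihood is conjugate: posterior is Inv-Gamma(α + n/2, β + Σ(xᵢ−μ)²/2).
Σ(xᵢ−μ)² = (-1.44)² + (3.10)² + (-1.61)² + (-0.18)² + (-0.49)² + (0.51)² + (1.27)² + (-1.06)² + (1.89)² + (0.42)² + (1.28)² = 22.9317.
Posterior: Inv-Gamma(7.37 + 11/2, 8.33 + 22.9317/2) = Inv-Gamma(12.87, 19.79585).
E[σ²|data] = β/(α−1) = 19.79585/11.87 = 1.6677.

1.6677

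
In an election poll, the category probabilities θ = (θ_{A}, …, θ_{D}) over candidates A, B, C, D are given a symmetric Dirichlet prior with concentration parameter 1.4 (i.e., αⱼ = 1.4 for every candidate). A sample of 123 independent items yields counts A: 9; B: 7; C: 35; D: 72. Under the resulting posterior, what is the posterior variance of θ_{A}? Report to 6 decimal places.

0.000574

The Dirichlet prior is conjugate to the Multinomial likelihood: each posterior αⱼ = prior αⱼ + observed count nⱼ.
Posterior concentration: (10.4, 8.4, 36.4, 73.4), total = 128.6.
Var[θ_j] = α_j(Σα−α_j)/((Σα)²(Σα+1)) = 10.4·118.2/(128.6²·129.6) = 0.000574.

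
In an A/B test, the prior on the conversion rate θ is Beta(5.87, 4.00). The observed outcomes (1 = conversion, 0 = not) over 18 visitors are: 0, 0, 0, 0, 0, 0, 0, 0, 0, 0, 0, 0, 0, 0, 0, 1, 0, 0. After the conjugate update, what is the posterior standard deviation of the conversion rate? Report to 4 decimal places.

0.0802

The Beta prior is conjugate to a Binomial/Bernoulli likelihood; the update adds successes to α and failures to β.
Posterior: Beta(α+k, β+n−k) = Beta(5.87+1, 4.00+17) = Beta(6.87, 21.00).
Var = αβ/((α+β)²(α+β+1)) = 6.87·21.00/(27.87²·28.87) = 0.00643362; SD = √0.00643362 = 0.0802.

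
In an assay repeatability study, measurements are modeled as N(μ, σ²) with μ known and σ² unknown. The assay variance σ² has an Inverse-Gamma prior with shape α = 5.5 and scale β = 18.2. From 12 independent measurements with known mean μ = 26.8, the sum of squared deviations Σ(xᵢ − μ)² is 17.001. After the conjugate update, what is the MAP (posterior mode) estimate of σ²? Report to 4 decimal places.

2.1360

With known mean μ and an Inverse-Gamma(α, β) prior on σ², the Normal likelihood is conjugate: posterior is Inv-Gamma(α + n/2, β + Σ(xᵢ−μ)²/2).
Posterior: Inv-Gamma(5.5 + 12/2, 18.2 + 17.001/2) = Inv-Gamma(11.50, 26.7005).
Mode = β/(α+1) = 26.7005/12.50 = 2.1360.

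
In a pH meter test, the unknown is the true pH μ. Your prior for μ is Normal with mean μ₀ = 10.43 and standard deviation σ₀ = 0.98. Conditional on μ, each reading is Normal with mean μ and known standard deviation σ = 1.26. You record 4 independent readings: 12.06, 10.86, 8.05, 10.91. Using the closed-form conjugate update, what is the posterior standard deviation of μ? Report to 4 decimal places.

0.5299

For Normal data with known variance σ², a Normal(μ₀, σ₀²) prior on μ is conjugate. Posterior precision = 1/σ₀² + n/σ²; posterior mean is the precision-weighted average of μ₀ and x̄.
σ₀² = 0.98² = 0.9604, σ² = 1.26² = 1.5876; σ² + n·σ₀² = 1.5876 + 4·0.9604 = 5.4292.
Posterior precision = 1/σ₀² + n/σ² = 1/0.9604 + 4/1.5876 = (σ² + n·σ₀²)/(σ₀²σ²) = 5.4292/(0.9604·1.5876); posterior variance σₙ² = σ₀²σ²/(σ² + n·σ₀²) = 0.9604·1.5876/5.4292 = 0.280839.
Posterior SD = √σₙ² = √(0.9604·1.5876/5.4292) = 0.5299.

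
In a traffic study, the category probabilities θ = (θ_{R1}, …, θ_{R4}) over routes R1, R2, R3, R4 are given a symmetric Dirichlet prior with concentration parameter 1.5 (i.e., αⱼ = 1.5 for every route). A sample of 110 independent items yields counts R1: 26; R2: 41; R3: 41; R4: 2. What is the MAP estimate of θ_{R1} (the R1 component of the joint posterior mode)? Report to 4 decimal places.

The Dirichlet prior is conjugate to the Multinomial likelihood: each posterior αⱼ = prior αⱼ + observed count nⱼ.
Posterior concentration: (27.5, 42.5, 42.5, 3.5), total = 116.0.
Joint mode component: (α_{R1}−1)/(Σα−K) = 26.5/112.0 = 0.2366.

0.2366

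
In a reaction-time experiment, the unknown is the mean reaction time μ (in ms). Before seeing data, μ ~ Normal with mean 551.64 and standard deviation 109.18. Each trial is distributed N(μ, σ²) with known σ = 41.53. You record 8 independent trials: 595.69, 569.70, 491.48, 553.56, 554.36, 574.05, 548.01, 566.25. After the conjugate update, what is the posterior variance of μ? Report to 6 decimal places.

211.762628

For Normal data with known variance σ², a Normal(μ₀, σ₀²) prior on μ is conjugate. Posterior precision = 1/σ₀² + n/σ²; posterior mean is the precision-weighted average of μ₀ and x̄.
σ₀² = 109.18² = 11920.2724, σ² = 41.53² = 1724.7409; σ² + n·σ₀² = 1724.7409 + 8·11920.2724 = 97086.9201.
Posterior precision = 1/σ₀² + n/σ² = 1/11920.2724 + 8/1724.7409 = (σ² + n·σ₀²)/(σ₀²σ²) = 97086.9201/(11920.2724·1724.7409); posterior variance σₙ² = σ₀²σ²/(σ² + n·σ₀²) = 11920.2724·1724.7409/97086.9201 = 211.762628.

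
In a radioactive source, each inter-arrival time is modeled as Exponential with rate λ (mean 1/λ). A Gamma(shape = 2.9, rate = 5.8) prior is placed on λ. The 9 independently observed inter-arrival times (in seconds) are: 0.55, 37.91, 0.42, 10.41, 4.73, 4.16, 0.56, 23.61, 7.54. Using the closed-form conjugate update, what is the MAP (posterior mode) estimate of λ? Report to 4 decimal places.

0.1139

With a Gamma(shape α, rate β) prior on the exponential rate λ, the posterior after n observations with total T = Σxᵢ is Gamma(α+n, β+T).
Sum of observations T = 89.89 seconds; n = 9.
Posterior: Gamma(2.9+9, 5.8+89.89) = Gamma(11.9, 95.69).
Mode = (α−1)/β = 0.1139.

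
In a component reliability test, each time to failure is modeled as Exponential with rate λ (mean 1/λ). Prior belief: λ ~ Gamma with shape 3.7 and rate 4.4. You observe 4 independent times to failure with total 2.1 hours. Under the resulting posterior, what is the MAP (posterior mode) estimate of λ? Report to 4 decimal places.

1.0308

With a Gamma(shape α, rate β) prior on the exponential rate λ, the posterior after n observations with total T = Σxᵢ is Gamma(α+n, β+T).
Posterior: Gamma(3.7+4, 4.4+2.1) = Gamma(7.7, 6.5).
Mode = (α−1)/β = 1.0308.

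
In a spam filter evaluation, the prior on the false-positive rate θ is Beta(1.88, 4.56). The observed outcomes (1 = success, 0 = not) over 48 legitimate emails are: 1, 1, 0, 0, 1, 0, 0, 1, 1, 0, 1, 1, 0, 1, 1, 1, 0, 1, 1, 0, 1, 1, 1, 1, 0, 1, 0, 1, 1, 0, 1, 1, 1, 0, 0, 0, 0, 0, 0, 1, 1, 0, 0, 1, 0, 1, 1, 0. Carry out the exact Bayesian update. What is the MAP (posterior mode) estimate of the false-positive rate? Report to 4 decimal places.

0.5317

The Beta prior is conjugate to a Binomial/Bernoulli likelihood; the update adds successes to α and failures to β.
Posterior: Beta(α+k, β+n−k) = Beta(1.88+27, 4.56+21) = Beta(28.88, 25.56).
Mode of Beta(a,b) for a,b>1 is (a−1)/(a+b−2) = 27.88/52.44 = 0.5317.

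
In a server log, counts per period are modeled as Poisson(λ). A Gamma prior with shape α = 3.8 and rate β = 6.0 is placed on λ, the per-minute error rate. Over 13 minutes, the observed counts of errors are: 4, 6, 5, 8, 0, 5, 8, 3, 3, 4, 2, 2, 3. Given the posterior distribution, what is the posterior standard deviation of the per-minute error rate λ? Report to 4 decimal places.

With a Gamma(shape α, rate β) prior, the Poisson likelihood is conjugate: the posterior is Gamma(α + ΣXᵢ, β + n).
Sum of counts S = 53 over n = 13 minutes.
Posterior: Gamma(α+S, β+n) = Gamma(3.8+53, 6.0+13) = Gamma(56.8, 19.0).
SD = √α/β = √56.8/19.0 = 0.3967.

0.3967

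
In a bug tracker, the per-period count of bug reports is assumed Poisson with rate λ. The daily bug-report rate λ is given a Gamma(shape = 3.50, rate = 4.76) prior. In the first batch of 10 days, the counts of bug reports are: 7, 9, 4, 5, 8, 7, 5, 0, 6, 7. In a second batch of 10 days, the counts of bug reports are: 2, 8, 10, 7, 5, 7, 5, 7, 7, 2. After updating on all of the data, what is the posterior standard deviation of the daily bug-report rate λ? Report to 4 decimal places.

With a Gamma(shape α, rate β) prior, the Poisson likelihood is conjugate: the posterior is Gamma(α + ΣXᵢ, β + n).
Batch 1: sum of counts S = 58 over n = 10 days.
After batch 1: Gamma(α+S, β+n) = Gamma(3.50+58, 4.76+10) = Gamma(61.50, 14.76).
Batch 2: sum of counts S = 60 over n = 10 days.
After batch 2: Gamma(α+S, β+n) = Gamma(61.50+60, 14.76+10) = Gamma(121.50, 24.76).
SD = √α/β = √121.50/24.76 = 0.4452.

0.4452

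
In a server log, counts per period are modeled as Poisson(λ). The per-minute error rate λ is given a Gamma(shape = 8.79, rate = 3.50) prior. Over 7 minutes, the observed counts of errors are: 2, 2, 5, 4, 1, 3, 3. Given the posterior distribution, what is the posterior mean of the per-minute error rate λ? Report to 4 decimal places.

2.7419

With a Gamma(shape α, rate β) prior, the Poisson likelihood is conjugate: the posterior is Gamma(α + ΣXᵢ, β + n).
Sum of counts S = 20 over n = 7 minutes.
Posterior: Gamma(α+S, β+n) = Gamma(8.79+20, 3.50+7) = Gamma(28.79, 10.50).
Posterior mean = α/β = 28.79/10.50 = 2.7419.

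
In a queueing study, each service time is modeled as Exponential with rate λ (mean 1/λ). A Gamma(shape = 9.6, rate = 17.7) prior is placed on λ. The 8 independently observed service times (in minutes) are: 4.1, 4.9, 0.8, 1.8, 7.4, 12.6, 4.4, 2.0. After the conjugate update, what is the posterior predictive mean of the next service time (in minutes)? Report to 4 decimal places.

With a Gamma(shape α, rate β) prior on the exponential rate λ, the posterior after n observations with total T = Σxᵢ is Gamma(α+n, β+T).
Sum of observations T = 38.0 minutes; n = 8.
Posterior: Gamma(9.6+8, 17.7+38.0) = Gamma(17.6, 55.7).
The predictive distribution for the next observation is Lomax; its mean is β/(α−1) = 55.7/16.6 = 3.3554.

3.3554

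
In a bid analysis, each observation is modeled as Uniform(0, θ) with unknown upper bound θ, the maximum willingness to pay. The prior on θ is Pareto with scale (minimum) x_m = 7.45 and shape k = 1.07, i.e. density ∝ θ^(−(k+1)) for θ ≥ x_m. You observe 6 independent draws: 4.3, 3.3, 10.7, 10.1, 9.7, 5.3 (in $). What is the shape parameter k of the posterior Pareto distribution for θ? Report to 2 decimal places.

A Pareto(scale x_m, shape k) prior on the upper bound θ of Uniform(0, θ) is conjugate: posterior is Pareto(max(x_m, max xᵢ), k + n).
Sample maximum = 10.7; prior scale x_m = 7.45 → posterior scale = max = 10.70.
Posterior shape = 1.07 + 6 = 7.07.
Posterior shape k = 7.07.

7.07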